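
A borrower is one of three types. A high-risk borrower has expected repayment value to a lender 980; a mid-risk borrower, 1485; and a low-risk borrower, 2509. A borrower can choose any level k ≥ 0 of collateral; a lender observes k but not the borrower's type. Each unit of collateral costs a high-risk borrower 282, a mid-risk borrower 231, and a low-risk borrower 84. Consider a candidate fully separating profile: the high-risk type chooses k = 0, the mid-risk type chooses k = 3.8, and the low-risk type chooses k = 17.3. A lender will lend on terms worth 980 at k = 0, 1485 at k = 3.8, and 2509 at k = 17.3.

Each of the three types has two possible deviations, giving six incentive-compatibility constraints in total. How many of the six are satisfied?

Mid-risk (own payoff 1485 − 231×3.8 = 607.2): to k=0 gives 980 → profitable ✗; to k=17.3 gives 2509 − 231×17.3 = -1487.3 → no gain ✓.
High-risk (own payoff 980): to k=3.8 gives 1485 − 282×3.8 = 413.4 → no gain ✓; to k=17.3 gives 2509 − 282×17.3 = -2369.6 → no gain ✓.
Low-risk (own payoff 2509 − 84×17.3 = 1055.8): to k=0 gives 980 → no gain ✓; to k=3.8 gives 1485 − 84×3.8 = 1165.8 → profitable ✗.
4 of the 6 constraints hold; not an equilibrium.

4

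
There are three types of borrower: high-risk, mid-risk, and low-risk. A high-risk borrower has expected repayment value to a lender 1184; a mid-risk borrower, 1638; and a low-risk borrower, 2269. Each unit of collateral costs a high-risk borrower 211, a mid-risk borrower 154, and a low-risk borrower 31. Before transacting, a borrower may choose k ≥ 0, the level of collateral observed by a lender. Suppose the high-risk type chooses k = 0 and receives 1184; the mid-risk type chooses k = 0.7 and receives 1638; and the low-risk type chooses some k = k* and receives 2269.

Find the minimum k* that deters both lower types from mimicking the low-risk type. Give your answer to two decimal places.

5.14

High-risk type (on-path payoff 1184) won't mimic when 1184 ≥ 2269 − 211·k*, i.e. k* ≥ 5.14.
Mid-risk type (on-path payoff 1638 − 154×0.7 = 1530.2) won't mimic when 1530.2 ≥ 2269 − 154·k*, i.e. k* ≥ 4.80.
Both must hold, so k* = max(5.14, 4.80) = 5.14. The high-risk type's constraint binds.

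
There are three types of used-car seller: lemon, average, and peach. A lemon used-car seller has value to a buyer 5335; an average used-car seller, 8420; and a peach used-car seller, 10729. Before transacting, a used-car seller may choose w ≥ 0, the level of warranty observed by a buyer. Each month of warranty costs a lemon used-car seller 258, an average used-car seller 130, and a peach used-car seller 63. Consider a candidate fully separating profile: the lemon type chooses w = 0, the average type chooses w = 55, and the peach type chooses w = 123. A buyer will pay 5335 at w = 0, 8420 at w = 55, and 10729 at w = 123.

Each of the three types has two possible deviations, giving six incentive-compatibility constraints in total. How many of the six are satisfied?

3

Average (own payoff 8420 − 130×55 = 1270): to w=0 gives 5335 → profitable ✗; to w=123 gives 10729 − 130×123 = -5261 → no gain ✓.
Lemon (own payoff 5335): to w=55 gives 8420 − 258×55 = -5770 → no gain ✓; to w=123 gives 10729 − 258×123 = -21005 → no gain ✓.
Peach (own payoff 10729 − 63×123 = 2980): to w=0 gives 5335 → profitable ✗; to w=55 gives 8420 − 63×55 = 4955 → profitable ✗.
3 of the 6 constraints hold; not an equilibrium.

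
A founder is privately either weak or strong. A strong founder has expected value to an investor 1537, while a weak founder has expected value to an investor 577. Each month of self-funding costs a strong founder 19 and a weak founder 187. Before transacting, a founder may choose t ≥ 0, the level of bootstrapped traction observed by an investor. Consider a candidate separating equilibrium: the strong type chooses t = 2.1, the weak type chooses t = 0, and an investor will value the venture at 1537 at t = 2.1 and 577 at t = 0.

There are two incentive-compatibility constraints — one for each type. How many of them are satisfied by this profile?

1

Weak type: stay at 0 → 577; mimic → 1537 − 187 × 2.1 = 1144.3. IC fails (577 < 1144.3).
Strong type: signal → 1537 − 19 × 2.1 = 1497.1; deviate to 0 → 577. IC holds (1497.1 ≥ 577).
1 of 2 constraints hold, so this profile is not an equilibrium.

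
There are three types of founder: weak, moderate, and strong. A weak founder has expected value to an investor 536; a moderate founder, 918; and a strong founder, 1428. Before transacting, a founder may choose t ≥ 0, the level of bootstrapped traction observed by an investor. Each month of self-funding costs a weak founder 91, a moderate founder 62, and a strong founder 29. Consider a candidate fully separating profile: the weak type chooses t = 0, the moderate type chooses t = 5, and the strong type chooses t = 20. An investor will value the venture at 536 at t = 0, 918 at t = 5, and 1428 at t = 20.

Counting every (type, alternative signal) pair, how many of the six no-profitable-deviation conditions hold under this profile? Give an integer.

Moderate (own payoff 918 − 62×5 = 608): to t=0 gives 536 → no gain ✓; to t=20 gives 1428 − 62×20 = 188 → no gain ✓.
Weak (own payoff 536): to t=5 gives 918 − 91×5 = 463 → no gain ✓; to t=20 gives 1428 − 91×20 = -392 → no gain ✓.
Strong (own payoff 1428 − 29×20 = 848): to t=0 gives 536 → no gain ✓; to t=5 gives 918 − 29×5 = 773 → no gain ✓.
6 of the 6 constraints hold; this profile is a separating equilibrium.

6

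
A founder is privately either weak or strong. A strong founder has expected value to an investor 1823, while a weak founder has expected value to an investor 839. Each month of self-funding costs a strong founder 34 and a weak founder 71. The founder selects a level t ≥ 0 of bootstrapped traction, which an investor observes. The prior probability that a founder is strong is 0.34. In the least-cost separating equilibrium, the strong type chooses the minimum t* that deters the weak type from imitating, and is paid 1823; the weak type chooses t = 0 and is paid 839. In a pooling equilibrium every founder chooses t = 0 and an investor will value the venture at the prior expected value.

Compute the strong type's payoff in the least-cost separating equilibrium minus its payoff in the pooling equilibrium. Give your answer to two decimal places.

Least-cost separating signal: t* solves 839 = 1823 − 71·t*, so t* = (1823 − 839)/71 ≈ 13.8592.
Strong type's separating payoff: 1823 − 34 × t* = 1823 − 34 × (1823 − 839)/71 = 1823 − 33456/71 ≈ 1351.7887.
Pooling payoff: 0.34 × 1823 + 0.66 × 839 = 1173.56.
Difference: 1351.7887 − 1173.56 = 178.2287, i.e. 178.23 to two decimal places.
The strong type prefers to separate.

178.23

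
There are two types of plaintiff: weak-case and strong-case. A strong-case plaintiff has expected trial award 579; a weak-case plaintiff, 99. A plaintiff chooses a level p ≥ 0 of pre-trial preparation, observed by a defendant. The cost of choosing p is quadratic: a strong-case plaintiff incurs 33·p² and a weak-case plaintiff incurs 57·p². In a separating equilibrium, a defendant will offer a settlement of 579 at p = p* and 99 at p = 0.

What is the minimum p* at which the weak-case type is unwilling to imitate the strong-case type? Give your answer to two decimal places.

2.90

The weak-case type at p = 0 receives 99; imitating at p* yields 579 − 57·p*².
Indifference: 99 = 579 − 57·p*², so p*² = (579 − 99) / 57 ≈ 8.4211.
p* = √8.4211 ≈ 2.90.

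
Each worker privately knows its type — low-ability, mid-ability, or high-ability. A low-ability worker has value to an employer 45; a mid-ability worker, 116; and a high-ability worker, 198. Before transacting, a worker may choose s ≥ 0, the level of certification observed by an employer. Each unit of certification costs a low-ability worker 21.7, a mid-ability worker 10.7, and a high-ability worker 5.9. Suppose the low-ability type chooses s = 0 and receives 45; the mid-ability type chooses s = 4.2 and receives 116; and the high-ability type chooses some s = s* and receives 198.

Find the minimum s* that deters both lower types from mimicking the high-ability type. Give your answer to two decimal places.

Mid-ability type (on-path payoff 116 − 10.7×4.2 = 71.06) won't mimic when 71.06 ≥ 198 − 10.7·s*, i.e. s* ≥ 11.86.
Low-ability type (on-path payoff 45) won't mimic when 45 ≥ 198 − 21.7·s*, i.e. s* ≥ 7.05.
Both must hold, so s* = max(7.05, 11.86) = 11.86. The mid-ability type's constraint binds.

11.86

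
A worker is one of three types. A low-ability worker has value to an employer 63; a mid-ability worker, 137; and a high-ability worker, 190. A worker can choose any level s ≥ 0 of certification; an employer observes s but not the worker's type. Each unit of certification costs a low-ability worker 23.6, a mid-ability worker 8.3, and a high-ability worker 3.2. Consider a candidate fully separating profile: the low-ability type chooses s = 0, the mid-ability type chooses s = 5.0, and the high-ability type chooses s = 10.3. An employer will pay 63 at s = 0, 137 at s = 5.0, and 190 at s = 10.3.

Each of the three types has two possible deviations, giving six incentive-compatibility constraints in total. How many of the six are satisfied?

High-ability (own payoff 190 − 3.2×10.3 = 157.04): to s=0 gives 63 → no gain ✓; to s=5.0 gives 137 − 3.2×5.0 = 121 → no gain ✓.
Mid-ability (own payoff 137 − 8.3×5.0 = 95.5): to s=0 gives 63 → no gain ✓; to s=10.3 gives 190 − 8.3×10.3 = 104.51 → profitable ✗.
Low-ability (own payoff 63): to s=5.0 gives 137 − 23.6×5.0 = 19 → no gain ✓; to s=10.3 gives 190 − 23.6×10.3 = -53.08 → no gain ✓.
5 of the 6 constraints hold; not an equilibrium.

5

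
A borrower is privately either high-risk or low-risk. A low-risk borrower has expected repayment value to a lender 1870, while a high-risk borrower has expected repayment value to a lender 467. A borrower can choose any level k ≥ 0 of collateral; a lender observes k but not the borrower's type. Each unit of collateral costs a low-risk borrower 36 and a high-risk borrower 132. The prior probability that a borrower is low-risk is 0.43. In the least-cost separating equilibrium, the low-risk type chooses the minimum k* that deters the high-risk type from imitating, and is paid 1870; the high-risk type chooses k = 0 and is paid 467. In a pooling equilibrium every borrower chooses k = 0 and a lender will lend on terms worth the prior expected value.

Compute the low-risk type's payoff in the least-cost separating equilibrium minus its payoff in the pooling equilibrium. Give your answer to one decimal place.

417.1

Least-cost separating signal: k* solves 467 = 1870 − 132·k*, so k* = (1870 − 467)/132 ≈ 10.6288.
Low-risk type's separating payoff: 1870 − 36 × k* = 1870 − 36 × (1870 − 467)/132 = 1870 − 50508/132 ≈ 1487.364.
Pooling payoff: 0.43 × 1870 + 0.57 × 467 = 1070.29.
Difference: 1487.364 − 1070.29 = 417.074, i.e. 417.1 to one decimal place.
The low-risk type prefers to separate.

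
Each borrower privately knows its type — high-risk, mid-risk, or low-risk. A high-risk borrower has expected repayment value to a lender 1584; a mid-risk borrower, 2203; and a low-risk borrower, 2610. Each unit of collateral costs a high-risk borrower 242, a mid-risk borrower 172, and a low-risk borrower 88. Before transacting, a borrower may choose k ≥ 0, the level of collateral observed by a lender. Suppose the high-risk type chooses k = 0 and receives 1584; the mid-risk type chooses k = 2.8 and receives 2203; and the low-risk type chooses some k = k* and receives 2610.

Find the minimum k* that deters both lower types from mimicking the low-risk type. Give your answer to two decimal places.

5.17

High-risk type (on-path payoff 1584) won't mimic when 1584 ≥ 2610 − 242·k*, i.e. k* ≥ 4.24.
Mid-risk type (on-path payoff 2203 − 172×2.8 = 1721.4) won't mimic when 1721.4 ≥ 2610 − 172·k*, i.e. k* ≥ 5.17.
Both must hold, so k* = max(4.24, 5.17) = 5.17. The mid-risk type's constraint binds.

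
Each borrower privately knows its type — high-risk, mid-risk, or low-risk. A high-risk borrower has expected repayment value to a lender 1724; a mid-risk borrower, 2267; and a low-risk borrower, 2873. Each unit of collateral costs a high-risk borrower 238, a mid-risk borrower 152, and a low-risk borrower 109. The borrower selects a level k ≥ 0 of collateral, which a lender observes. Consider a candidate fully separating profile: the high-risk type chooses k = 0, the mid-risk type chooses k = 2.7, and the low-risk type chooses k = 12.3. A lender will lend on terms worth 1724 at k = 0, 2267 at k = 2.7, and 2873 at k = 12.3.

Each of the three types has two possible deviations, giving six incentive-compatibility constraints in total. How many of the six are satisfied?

4

High-risk (own payoff 1724): to k=2.7 gives 2267 − 238×2.7 = 1624.4 → no gain ✓; to k=12.3 gives 2873 − 238×12.3 = -54.4 → no gain ✓.
Low-risk (own payoff 2873 − 109×12.3 = 1532.3): to k=0 gives 1724 → profitable ✗; to k=2.7 gives 2267 − 109×2.7 = 1972.7 → profitable ✗.
Mid-risk (own payoff 2267 − 152×2.7 = 1856.6): to k=0 gives 1724 → no gain ✓; to k=12.3 gives 2873 − 152×12.3 = 1003.4 → no gain ✓.
4 of the 6 constraints hold; not an equilibrium.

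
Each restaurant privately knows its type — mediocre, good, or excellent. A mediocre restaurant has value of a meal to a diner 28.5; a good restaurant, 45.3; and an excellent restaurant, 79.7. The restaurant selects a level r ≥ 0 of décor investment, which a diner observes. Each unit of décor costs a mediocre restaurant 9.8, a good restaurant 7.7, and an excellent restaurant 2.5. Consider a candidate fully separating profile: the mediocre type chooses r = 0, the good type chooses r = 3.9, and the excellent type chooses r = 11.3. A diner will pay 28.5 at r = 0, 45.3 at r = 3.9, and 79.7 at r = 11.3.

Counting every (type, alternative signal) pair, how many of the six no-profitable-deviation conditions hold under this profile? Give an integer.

Good (own payoff 45.3 − 7.7×3.9 = 15.27): to r=0 gives 28.5 → profitable ✗; to r=11.3 gives 79.7 − 7.7×11.3 = -7.31 → no gain ✓.
Excellent (own payoff 79.7 − 2.5×11.3 = 51.45): to r=0 gives 28.5 → no gain ✓; to r=3.9 gives 45.3 − 2.5×3.9 = 35.55 → no gain ✓.
Mediocre (own payoff 28.5): to r=3.9 gives 45.3 − 9.8×3.9 = 7.08 → no gain ✓; to r=11.3 gives 79.7 − 9.8×11.3 = -31.04 → no gain ✓.
5 of the 6 constraints hold; not an equilibrium.

5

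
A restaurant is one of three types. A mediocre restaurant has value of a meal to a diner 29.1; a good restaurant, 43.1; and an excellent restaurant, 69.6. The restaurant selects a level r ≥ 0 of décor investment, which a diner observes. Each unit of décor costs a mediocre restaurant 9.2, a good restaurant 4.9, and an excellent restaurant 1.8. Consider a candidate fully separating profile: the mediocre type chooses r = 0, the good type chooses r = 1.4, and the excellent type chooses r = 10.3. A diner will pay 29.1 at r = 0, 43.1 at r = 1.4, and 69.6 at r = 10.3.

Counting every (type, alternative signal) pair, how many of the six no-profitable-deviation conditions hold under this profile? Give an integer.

Mediocre (own payoff 29.1): to r=1.4 gives 43.1 − 9.2×1.4 = 30.22 → profitable ✗; to r=10.3 gives 69.6 − 9.2×10.3 = -25.16 → no gain ✓.
Good (own payoff 43.1 − 4.9×1.4 = 36.24): to r=0 gives 29.1 → no gain ✓; to r=10.3 gives 69.6 − 4.9×10.3 = 19.13 → no gain ✓.
Excellent (own payoff 69.6 − 1.8×10.3 = 51.06): to r=0 gives 29.1 → no gain ✓; to r=1.4 gives 43.1 − 1.8×1.4 = 40.58 → no gain ✓.
5 of the 6 constraints hold; not an equilibrium.

5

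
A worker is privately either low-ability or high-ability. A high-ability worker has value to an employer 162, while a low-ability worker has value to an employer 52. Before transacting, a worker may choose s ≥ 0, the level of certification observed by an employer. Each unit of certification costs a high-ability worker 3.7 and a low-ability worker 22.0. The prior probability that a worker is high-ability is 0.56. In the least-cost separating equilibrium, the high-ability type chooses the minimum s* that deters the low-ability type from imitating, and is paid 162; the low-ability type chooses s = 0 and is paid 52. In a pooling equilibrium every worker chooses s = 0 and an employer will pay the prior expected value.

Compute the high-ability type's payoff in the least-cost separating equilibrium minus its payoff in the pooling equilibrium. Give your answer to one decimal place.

29.9

Least-cost separating signal: s* solves 52 = 162 − 22.0·s*, so s* = (162 − 52)/22.0 = 5.
High-ability type's separating payoff: 162 − 3.7 × s* = 162 − 3.7 × (162 − 52)/22.0 = 162 − 407/22.0 = 143.5.
Pooling payoff: 0.56 × 162 + 0.44 × 52 = 113.6.
Difference: 143.5 − 113.6 = 29.9.
The high-ability type prefers to separate.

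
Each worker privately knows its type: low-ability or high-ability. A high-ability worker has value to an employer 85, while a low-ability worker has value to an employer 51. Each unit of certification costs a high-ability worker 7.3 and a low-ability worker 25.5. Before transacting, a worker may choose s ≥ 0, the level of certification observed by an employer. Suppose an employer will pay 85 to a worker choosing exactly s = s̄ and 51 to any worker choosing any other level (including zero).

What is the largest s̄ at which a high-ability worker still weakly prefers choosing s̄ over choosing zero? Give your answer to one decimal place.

4.7

Choosing s̄ yields the high-ability type 85 − 7.3·s̄; choosing zero yields 51.
The high-ability type is indifferent at 85 − 7.3·s̄ = 51, i.e. s̄ = (85 − 51) / 7.3 ≈ 4.7.
For any s̄ above 4.7 the high-ability type would rather pool at zero, so separation collapses.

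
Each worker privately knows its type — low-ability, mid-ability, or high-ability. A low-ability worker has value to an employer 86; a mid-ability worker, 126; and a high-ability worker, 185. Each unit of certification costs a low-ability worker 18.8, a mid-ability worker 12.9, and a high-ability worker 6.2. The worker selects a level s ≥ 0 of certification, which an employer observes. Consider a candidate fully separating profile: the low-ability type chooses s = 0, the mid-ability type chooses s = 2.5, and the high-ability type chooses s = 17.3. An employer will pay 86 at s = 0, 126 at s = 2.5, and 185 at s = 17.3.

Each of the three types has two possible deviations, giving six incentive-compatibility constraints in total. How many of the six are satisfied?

High-ability (own payoff 185 − 6.2×17.3 = 77.74): to s=0 gives 86 → profitable ✗; to s=2.5 gives 126 − 6.2×2.5 = 110.5 → profitable ✗.
Mid-ability (own payoff 126 − 12.9×2.5 = 93.75): to s=0 gives 86 → no gain ✓; to s=17.3 gives 185 − 12.9×17.3 = -38.17 → no gain ✓.
Low-ability (own payoff 86): to s=2.5 gives 126 − 18.8×2.5 = 79 → no gain ✓; to s=17.3 gives 185 − 18.8×17.3 = -140.24 → no gain ✓.
4 of the 6 constraints hold; not an equilibrium.

4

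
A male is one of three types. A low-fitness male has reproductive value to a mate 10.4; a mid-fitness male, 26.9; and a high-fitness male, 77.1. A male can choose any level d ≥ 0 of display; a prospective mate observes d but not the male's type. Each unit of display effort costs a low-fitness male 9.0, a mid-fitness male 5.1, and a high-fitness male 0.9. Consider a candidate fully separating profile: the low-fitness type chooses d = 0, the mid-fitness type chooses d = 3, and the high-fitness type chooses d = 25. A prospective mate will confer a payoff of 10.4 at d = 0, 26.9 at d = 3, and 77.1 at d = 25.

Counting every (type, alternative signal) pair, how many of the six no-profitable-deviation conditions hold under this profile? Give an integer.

Low-fitness (own payoff 10.4): to d=3 gives 26.9 − 9.0×3 = -0.1 → no gain ✓; to d=25 gives 77.1 − 9.0×25 = -147.9 → no gain ✓.
High-fitness (own payoff 77.1 − 0.9×25 = 54.6): to d=0 gives 10.4 → no gain ✓; to d=3 gives 26.9 − 0.9×3 = 24.2 → no gain ✓.
Mid-fitness (own payoff 26.9 − 5.1×3 = 11.6): to d=0 gives 10.4 → no gain ✓; to d=25 gives 77.1 − 5.1×25 = -50.4 → no gain ✓.
6 of the 6 constraints hold; this profile is a separating equilibrium.

6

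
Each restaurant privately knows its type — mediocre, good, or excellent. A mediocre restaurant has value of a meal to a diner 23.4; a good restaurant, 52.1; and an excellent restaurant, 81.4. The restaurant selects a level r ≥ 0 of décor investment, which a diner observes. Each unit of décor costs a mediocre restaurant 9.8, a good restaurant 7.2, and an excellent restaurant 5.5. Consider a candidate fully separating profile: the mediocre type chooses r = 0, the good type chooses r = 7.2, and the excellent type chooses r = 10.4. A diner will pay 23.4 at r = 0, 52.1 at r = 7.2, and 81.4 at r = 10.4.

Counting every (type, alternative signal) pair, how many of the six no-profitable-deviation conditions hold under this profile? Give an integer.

4

Mediocre (own payoff 23.4): to r=7.2 gives 52.1 − 9.8×7.2 = -18.46 → no gain ✓; to r=10.4 gives 81.4 − 9.8×10.4 = -20.52 → no gain ✓.
Excellent (own payoff 81.4 − 5.5×10.4 = 24.2): to r=0 gives 23.4 → no gain ✓; to r=7.2 gives 52.1 − 5.5×7.2 = 12.5 → no gain ✓.
Good (own payoff 52.1 − 7.2×7.2 = 0.26): to r=0 gives 23.4 → profitable ✗; to r=10.4 gives 81.4 − 7.2×10.4 = 6.52 → profitable ✗.
4 of the 6 constraints hold; not an equilibrium.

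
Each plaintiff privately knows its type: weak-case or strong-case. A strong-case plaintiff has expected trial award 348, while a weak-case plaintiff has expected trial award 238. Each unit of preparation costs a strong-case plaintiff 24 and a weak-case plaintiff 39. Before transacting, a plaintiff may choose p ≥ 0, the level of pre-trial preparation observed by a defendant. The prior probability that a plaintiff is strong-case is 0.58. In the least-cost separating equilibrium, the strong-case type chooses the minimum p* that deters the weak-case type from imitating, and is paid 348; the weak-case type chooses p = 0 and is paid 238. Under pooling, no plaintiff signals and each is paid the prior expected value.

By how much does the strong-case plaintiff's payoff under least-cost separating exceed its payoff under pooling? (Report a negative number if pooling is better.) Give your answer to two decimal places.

-21.49

Least-cost separating signal: p* solves 238 = 348 − 39·p*, so p* = (348 − 238)/39 ≈ 2.8205.
Strong-case type's separating payoff: 348 − 24 × p* = 348 − 24 × (348 − 238)/39 = 348 − 2640/39 ≈ 280.3077.
Pooling payoff: 0.58 × 348 + 0.42 × 238 = 301.8.
Difference: 280.3077 − 301.8 = -21.4923, i.e. -21.49 to two decimal places.
The strong-case type would prefer the pooling outcome.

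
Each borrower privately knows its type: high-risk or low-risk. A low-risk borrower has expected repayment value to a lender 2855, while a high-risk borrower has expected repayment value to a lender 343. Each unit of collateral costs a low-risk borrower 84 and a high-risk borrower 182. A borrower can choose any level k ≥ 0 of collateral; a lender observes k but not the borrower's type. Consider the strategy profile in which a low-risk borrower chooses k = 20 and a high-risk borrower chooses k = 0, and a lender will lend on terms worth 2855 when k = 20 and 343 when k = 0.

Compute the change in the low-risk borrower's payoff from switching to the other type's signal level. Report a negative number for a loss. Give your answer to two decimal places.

-832.00

Playing k = 20 the low-risk borrower receives 2855 − 84 × 20 = 1175.
Deviating to k = 0 yields 343 instead.
Gain from deviating: 343 − 1175 = -832.00.
The gain is negative, so the low-risk type's incentive-compatibility constraint is satisfied.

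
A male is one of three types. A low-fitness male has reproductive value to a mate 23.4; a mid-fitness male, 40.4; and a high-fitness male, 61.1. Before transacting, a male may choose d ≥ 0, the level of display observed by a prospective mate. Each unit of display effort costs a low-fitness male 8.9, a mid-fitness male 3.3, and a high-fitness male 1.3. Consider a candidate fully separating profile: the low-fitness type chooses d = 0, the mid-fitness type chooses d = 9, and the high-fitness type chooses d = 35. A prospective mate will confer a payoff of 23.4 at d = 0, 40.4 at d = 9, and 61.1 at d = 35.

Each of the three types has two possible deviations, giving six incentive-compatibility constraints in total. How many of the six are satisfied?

High-fitness (own payoff 61.1 − 1.3×35 = 15.6): to d=0 gives 23.4 → profitable ✗; to d=9 gives 40.4 − 1.3×9 = 28.7 → profitable ✗.
Low-fitness (own payoff 23.4): to d=9 gives 40.4 − 8.9×9 = -39.7 → no gain ✓; to d=35 gives 61.1 − 8.9×35 = -250.4 → no gain ✓.
Mid-fitness (own payoff 40.4 − 3.3×9 = 10.7): to d=0 gives 23.4 → profitable ✗; to d=35 gives 61.1 − 3.3×35 = -54.4 → no gain ✓.
3 of the 6 constraints hold; not an equilibrium.

3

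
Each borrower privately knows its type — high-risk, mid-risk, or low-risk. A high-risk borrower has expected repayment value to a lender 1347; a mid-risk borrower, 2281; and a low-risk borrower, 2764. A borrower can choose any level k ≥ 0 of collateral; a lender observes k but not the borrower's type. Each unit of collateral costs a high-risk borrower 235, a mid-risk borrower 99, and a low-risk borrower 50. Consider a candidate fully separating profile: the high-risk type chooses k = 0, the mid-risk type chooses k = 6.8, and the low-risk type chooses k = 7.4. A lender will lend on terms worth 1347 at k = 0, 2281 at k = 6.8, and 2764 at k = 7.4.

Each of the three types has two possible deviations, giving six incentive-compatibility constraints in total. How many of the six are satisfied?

High-risk (own payoff 1347): to k=6.8 gives 2281 − 235×6.8 = 683 → no gain ✓; to k=7.4 gives 2764 − 235×7.4 = 1025 → no gain ✓.
Mid-risk (own payoff 2281 − 99×6.8 = 1607.8): to k=0 gives 1347 → no gain ✓; to k=7.4 gives 2764 − 99×7.4 = 2031.4 → profitable ✗.
Low-risk (own payoff 2764 − 50×7.4 = 2394): to k=0 gives 1347 → no gain ✓; to k=6.8 gives 2281 − 50×6.8 = 1941 → no gain ✓.
5 of the 6 constraints hold; not an equilibrium.

5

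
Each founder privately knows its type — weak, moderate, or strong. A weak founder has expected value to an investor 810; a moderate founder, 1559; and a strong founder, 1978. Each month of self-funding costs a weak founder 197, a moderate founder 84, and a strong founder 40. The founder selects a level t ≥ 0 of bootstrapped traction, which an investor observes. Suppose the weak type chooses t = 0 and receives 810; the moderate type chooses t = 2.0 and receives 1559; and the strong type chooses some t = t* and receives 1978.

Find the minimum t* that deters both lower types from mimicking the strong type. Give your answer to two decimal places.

Moderate type (on-path payoff 1559 − 84×2.0 = 1391) won't mimic when 1391 ≥ 1978 − 84·t*, i.e. t* ≥ 6.99.
Weak type (on-path payoff 810) won't mimic when 810 ≥ 1978 − 197·t*, i.e. t* ≥ 5.93.
Both must hold, so t* = max(5.93, 6.99) = 6.99. The moderate type's constraint binds.

6.99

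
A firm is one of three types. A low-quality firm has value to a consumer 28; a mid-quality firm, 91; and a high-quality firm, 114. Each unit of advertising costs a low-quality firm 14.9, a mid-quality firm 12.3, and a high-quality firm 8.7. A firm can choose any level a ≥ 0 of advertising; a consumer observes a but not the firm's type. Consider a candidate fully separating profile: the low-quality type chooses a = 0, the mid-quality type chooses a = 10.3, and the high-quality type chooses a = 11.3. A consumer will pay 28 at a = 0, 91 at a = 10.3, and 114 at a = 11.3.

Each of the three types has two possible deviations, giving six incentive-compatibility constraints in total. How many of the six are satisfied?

Mid-quality (own payoff 91 − 12.3×10.3 = -35.69): to a=0 gives 28 → profitable ✗; to a=11.3 gives 114 − 12.3×11.3 = -24.99 → profitable ✗.
Low-quality (own payoff 28): to a=10.3 gives 91 − 14.9×10.3 = -62.47 → no gain ✓; to a=11.3 gives 114 − 14.9×11.3 = -54.37 → no gain ✓.
High-quality (own payoff 114 − 8.7×11.3 = 15.69): to a=0 gives 28 → profitable ✗; to a=10.3 gives 91 − 8.7×10.3 = 1.39 → no gain ✓.
3 of the 6 constraints hold; not an equilibrium.

3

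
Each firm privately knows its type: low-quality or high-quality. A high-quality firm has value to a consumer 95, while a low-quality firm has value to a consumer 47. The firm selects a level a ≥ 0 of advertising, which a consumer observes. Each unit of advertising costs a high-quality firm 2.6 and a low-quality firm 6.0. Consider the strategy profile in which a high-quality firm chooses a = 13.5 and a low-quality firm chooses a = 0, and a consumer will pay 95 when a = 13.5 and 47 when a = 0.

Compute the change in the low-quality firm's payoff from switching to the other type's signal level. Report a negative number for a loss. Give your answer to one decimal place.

-33.0

Playing a = 0 the low-quality firm receives 47.
Deviating to a = 13.5 brings payment 95 at cost 6.0 × 13.5 = 81, netting 14.
Gain from deviating: 14 − 47 = -33.0.
The gain is negative, so the low-quality type's incentive-compatibility constraint is satisfied.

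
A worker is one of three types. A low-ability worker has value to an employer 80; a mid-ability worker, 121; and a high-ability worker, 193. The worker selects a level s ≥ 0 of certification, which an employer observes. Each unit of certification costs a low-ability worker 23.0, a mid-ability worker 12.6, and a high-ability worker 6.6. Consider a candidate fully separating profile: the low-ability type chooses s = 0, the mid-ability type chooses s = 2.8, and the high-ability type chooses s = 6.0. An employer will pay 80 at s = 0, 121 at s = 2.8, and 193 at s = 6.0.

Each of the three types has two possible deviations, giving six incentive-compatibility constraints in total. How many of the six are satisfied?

5

High-ability (own payoff 193 − 6.6×6.0 = 153.4): to s=0 gives 80 → no gain ✓; to s=2.8 gives 121 − 6.6×2.8 = 102.52 → no gain ✓.
Low-ability (own payoff 80): to s=2.8 gives 121 − 23.0×2.8 = 56.6 → no gain ✓; to s=6.0 gives 193 − 23.0×6.0 = 55 → no gain ✓.
Mid-ability (own payoff 121 − 12.6×2.8 = 85.72): to s=0 gives 80 → no gain ✓; to s=6.0 gives 193 − 12.6×6.0 = 117.4 → profitable ✗.
5 of the 6 constraints hold; not an equilibrium.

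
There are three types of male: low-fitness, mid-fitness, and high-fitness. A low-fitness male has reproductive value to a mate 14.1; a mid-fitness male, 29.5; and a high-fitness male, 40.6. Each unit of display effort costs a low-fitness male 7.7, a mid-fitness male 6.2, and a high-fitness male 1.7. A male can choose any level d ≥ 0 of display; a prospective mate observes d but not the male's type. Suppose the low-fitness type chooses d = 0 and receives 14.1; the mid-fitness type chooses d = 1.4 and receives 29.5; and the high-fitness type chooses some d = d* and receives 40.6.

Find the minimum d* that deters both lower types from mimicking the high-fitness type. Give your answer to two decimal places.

3.44

Low-fitness type (on-path payoff 14.1) won't mimic when 14.1 ≥ 40.6 − 7.7·d*, i.e. d* ≥ 3.44.
Mid-fitness type (on-path payoff 29.5 − 6.2×1.4 = 20.82) won't mimic when 20.82 ≥ 40.6 − 6.2·d*, i.e. d* ≥ 3.19.
Both must hold, so d* = max(3.44, 3.19) = 3.44. The low-fitness type's constraint binds.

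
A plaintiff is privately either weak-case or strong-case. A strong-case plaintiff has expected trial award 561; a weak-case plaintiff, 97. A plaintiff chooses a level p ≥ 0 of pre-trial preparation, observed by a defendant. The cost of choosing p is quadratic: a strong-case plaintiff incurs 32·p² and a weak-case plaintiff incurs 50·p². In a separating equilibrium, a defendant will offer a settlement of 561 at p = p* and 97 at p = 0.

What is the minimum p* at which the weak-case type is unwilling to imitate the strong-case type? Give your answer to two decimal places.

3.05

The weak-case type at p = 0 receives 97; imitating at p* yields 561 − 50·p*².
Indifference: 97 = 561 − 50·p*², so p*² = (561 − 97) / 50 = 9.28.
p* = √9.28 ≈ 3.05.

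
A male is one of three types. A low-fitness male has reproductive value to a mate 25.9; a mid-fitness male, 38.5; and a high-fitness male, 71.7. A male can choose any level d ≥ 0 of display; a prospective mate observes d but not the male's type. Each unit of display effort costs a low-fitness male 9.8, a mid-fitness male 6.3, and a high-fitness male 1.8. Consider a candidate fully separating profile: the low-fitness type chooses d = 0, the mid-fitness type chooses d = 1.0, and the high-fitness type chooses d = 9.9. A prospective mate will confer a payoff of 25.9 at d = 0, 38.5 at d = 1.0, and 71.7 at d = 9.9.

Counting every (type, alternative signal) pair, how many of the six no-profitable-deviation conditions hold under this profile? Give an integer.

Low-fitness (own payoff 25.9): to d=1.0 gives 38.5 − 9.8×1.0 = 28.7 → profitable ✗; to d=9.9 gives 71.7 − 9.8×9.9 = -25.32 → no gain ✓.
High-fitness (own payoff 71.7 − 1.8×9.9 = 53.88): to d=0 gives 25.9 → no gain ✓; to d=1.0 gives 38.5 − 1.8×1.0 = 36.7 → no gain ✓.
Mid-fitness (own payoff 38.5 − 6.3×1.0 = 32.2): to d=0 gives 25.9 → no gain ✓; to d=9.9 gives 71.7 − 6.3×9.9 = 9.33 → no gain ✓.
5 of the 6 constraints hold; not an equilibrium.

5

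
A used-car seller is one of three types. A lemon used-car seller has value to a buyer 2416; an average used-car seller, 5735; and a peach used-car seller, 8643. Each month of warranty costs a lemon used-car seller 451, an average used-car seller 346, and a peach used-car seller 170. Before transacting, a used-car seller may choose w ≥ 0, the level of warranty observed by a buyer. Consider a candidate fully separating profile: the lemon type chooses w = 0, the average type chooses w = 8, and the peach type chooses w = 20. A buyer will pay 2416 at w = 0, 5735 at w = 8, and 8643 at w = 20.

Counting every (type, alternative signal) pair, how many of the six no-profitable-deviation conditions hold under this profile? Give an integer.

6

Peach (own payoff 8643 − 170×20 = 5243): to w=0 gives 2416 → no gain ✓; to w=8 gives 5735 − 170×8 = 4375 → no gain ✓.
Lemon (own payoff 2416): to w=8 gives 5735 − 451×8 = 2127 → no gain ✓; to w=20 gives 8643 − 451×20 = -377 → no gain ✓.
Average (own payoff 5735 − 346×8 = 2967): to w=0 gives 2416 → no gain ✓; to w=20 gives 8643 − 346×20 = 1723 → no gain ✓.
6 of the 6 constraints hold; this profile is a separating equilibrium.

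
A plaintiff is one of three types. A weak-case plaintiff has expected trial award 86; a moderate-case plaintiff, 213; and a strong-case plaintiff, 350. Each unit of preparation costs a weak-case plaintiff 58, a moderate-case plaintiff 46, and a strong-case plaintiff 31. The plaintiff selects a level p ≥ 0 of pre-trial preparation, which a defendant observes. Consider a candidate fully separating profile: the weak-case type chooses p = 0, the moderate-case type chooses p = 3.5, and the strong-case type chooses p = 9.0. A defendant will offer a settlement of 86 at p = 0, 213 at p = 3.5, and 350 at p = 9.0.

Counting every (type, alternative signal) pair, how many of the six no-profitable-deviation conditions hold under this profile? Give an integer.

3

Weak-case (own payoff 86): to p=3.5 gives 213 − 58×3.5 = 10 → no gain ✓; to p=9.0 gives 350 − 58×9.0 = -172 → no gain ✓.
Moderate-case (own payoff 213 − 46×3.5 = 52): to p=0 gives 86 → profitable ✗; to p=9.0 gives 350 − 46×9.0 = -64 → no gain ✓.
Strong-case (own payoff 350 − 31×9.0 = 71): to p=0 gives 86 → profitable ✗; to p=3.5 gives 213 − 31×3.5 = 104.5 → profitable ✗.
3 of the 6 constraints hold; not an equilibrium.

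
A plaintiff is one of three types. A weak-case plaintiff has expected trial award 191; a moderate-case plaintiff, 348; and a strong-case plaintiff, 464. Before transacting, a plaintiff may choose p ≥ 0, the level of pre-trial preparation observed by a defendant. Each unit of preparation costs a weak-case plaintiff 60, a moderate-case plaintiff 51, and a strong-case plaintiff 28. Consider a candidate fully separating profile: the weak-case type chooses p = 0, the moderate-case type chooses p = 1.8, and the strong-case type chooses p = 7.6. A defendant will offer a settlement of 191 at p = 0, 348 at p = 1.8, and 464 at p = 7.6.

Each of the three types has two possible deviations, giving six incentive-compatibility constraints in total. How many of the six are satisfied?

Strong-case (own payoff 464 − 28×7.6 = 251.2): to p=0 gives 191 → no gain ✓; to p=1.8 gives 348 − 28×1.8 = 297.6 → profitable ✗.
Weak-case (own payoff 191): to p=1.8 gives 348 − 60×1.8 = 240 → profitable ✗; to p=7.6 gives 464 − 60×7.6 = 8 → no gain ✓.
Moderate-case (own payoff 348 − 51×1.8 = 256.2): to p=0 gives 191 → no gain ✓; to p=7.6 gives 464 − 51×7.6 = 76.4 → no gain ✓.
4 of the 6 constraints hold; not an equilibrium.

4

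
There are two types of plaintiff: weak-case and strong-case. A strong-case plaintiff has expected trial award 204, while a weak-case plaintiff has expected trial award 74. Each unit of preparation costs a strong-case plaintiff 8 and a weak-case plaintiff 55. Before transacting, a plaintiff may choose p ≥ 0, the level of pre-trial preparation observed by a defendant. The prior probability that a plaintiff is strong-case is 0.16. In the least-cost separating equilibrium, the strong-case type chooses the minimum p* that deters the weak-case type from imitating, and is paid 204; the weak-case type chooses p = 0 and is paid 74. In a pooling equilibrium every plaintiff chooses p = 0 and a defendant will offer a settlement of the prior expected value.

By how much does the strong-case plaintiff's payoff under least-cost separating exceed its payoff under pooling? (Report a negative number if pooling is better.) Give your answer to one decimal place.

Least-cost separating signal: p* solves 74 = 204 − 55·p*, so p* = (204 − 74)/55 ≈ 2.3636.
Strong-case type's separating payoff: 204 − 8 × p* = 204 − 8 × (204 − 74)/55 = 204 − 1040/55 ≈ 185.091.
Pooling payoff: 0.16 × 204 + 0.84 × 74 = 94.8.
Difference: 185.091 − 94.8 = 90.291, i.e. 90.3 to one decimal place.
The strong-case type prefers to separate.

90.3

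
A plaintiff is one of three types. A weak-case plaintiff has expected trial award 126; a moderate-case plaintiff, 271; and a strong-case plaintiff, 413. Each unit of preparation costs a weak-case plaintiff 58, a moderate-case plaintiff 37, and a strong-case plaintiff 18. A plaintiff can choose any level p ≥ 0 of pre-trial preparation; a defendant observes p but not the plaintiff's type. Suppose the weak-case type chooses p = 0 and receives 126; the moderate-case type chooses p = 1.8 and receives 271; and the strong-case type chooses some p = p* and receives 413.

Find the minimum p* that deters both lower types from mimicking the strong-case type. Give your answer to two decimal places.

5.64

Weak-case type (on-path payoff 126) won't mimic when 126 ≥ 413 − 58·p*, i.e. p* ≥ 4.95.
Moderate-case type (on-path payoff 271 − 37×1.8 = 204.4) won't mimic when 204.4 ≥ 413 − 37·p*, i.e. p* ≥ 5.64.
Both must hold, so p* = max(4.95, 5.64) = 5.64. The moderate-case type's constraint binds.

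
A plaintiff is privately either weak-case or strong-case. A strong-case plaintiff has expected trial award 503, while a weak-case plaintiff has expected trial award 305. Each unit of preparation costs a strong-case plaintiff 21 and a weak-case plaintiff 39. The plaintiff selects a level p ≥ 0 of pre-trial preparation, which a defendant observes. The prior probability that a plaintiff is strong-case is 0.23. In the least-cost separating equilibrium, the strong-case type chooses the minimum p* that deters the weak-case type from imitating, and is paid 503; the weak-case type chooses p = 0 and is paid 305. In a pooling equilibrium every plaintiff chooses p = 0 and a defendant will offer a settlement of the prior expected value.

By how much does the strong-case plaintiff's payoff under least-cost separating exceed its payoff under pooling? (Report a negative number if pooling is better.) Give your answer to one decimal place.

45.8

Least-cost separating signal: p* solves 305 = 503 − 39·p*, so p* = (503 − 305)/39 ≈ 5.0769.
Strong-case type's separating payoff: 503 − 21 × p* = 503 − 21 × (503 − 305)/39 = 503 − 4158/39 ≈ 396.385.
Pooling payoff: 0.23 × 503 + 0.77 × 305 = 350.54.
Difference: 396.385 − 350.54 = 45.845, i.e. 45.8 to one decimal place.
The strong-case type prefers to separate.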